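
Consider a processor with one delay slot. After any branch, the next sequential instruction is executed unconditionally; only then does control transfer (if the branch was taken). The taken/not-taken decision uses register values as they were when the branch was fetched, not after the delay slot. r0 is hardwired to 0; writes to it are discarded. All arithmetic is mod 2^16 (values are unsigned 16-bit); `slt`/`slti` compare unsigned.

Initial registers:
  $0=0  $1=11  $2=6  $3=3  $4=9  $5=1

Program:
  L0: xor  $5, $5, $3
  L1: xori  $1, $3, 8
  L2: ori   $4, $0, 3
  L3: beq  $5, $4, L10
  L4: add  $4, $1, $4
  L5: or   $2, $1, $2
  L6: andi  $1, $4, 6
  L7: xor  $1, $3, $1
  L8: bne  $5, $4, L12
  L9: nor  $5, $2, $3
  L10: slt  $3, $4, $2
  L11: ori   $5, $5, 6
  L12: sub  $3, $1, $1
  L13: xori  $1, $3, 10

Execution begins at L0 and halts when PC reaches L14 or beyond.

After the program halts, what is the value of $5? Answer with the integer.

65520

[0] xor  $5, $5, $3  →  {$0:0, $1:11, $2:6, $3:3, $4:9, $5:2}
[1] xori  $1, $3, 8  →  {$0:0, $1:11, $2:6, $3:3, $4:9, $5:2}
[2] ori   $4, $0, 3  →  {$0:0, $1:11, $2:6, $3:3, $4:3, $5:2}
[3] beq  $5, $4, L10  →  {$0:0, $1:11, $2:6, $3:3, $4:3, $5:2}  ⟨branch fallthrough⟩
[4] add  $4, $1, $4  →  {$0:0, $1:11, $2:6, $3:3, $4:14, $5:2}
[5] or   $2, $1, $2  →  {$0:0, $1:11, $2:15, $3:3, $4:14, $5:2}
[6] andi  $1, $4, 6  →  {$0:0, $1:6, $2:15, $3:3, $4:14, $5:2}
[7] xor  $1, $3, $1  →  {$0:0, $1:5, $2:15, $3:3, $4:14, $5:2}
[8] bne  $5, $4, L12  →  {$0:0, $1:5, $2:15, $3:3, $4:14, $5:2}  ⟨branch taken⟩
[9] nor  $5, $2, $3  →  {$0:0, $1:5, $2:15, $3:3, $4:14, $5:65520}
[12] sub  $3, $1, $1  →  {$0:0, $1:5, $2:15, $3:0, $4:14, $5:65520}
[13] xori  $1, $3, 10  →  {$0:0, $1:10, $2:15, $3:0, $4:14, $5:65520}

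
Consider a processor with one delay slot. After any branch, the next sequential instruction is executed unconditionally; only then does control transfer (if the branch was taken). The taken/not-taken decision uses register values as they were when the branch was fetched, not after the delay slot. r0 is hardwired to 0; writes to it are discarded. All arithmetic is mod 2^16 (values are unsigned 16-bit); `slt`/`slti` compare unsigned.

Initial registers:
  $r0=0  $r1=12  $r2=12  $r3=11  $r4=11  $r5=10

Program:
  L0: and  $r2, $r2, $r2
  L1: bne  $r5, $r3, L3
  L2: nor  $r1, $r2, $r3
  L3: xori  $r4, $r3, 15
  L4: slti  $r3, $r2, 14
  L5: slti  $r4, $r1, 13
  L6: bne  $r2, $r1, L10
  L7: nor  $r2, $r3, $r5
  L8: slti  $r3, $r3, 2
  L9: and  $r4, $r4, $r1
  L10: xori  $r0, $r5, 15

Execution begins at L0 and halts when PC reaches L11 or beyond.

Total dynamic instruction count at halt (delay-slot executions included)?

[0] and  $r2, $r2, $r2  →  {$r0:0, $r1:12, $r2:12, $r3:11, $r4:11, $r5:10}
[1] bne  $r5, $r3, L3  →  {$r0:0, $r1:12, $r2:12, $r3:11, $r4:11, $r5:10}  ⟨branch taken⟩
[2] nor  $r1, $r2, $r3  →  {$r0:0, $r1:65520, $r2:12, $r3:11, $r4:11, $r5:10}
[3] xori  $r4, $r3, 15  →  {$r0:0, $r1:65520, $r2:12, $r3:11, $r4:4, $r5:10}
[4] slti  $r3, $r2, 14  →  {$r0:0, $r1:65520, $r2:12, $r3:1, $r4:4, $r5:10}
[5] slti  $r4, $r1, 13  →  {$r0:0, $r1:65520, $r2:12, $r3:1, $r4:0, $r5:10}
[6] bne  $r2, $r1, L10  →  {$r0:0, $r1:65520, $r2:12, $r3:1, $r4:0, $r5:10}  ⟨branch taken⟩
[7] nor  $r2, $r3, $r5  →  {$r0:0, $r1:65520, $r2:65524, $r3:1, $r4:0, $r5:10}
[10] xori  $r0, $r5, 15  →  {$r0:0, $r1:65520, $r2:65524, $r3:1, $r4:0, $r5:10}

9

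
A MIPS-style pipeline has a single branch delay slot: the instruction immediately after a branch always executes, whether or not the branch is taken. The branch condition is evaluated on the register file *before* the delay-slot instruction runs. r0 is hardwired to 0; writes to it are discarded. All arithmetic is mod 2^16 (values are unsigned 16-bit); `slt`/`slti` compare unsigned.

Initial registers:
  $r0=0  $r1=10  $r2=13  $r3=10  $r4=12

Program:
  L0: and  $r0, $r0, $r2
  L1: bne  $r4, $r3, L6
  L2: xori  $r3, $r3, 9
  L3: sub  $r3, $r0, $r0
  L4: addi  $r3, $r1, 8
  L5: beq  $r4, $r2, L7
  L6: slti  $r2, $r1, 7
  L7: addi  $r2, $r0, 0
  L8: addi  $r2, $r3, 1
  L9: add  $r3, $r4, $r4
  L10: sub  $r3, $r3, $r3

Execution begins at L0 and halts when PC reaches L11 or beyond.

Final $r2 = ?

[0] and  $r0, $r0, $r2  →  {$r0:0, $r1:10, $r2:13, $r3:10, $r4:12}
[1] bne  $r4, $r3, L6  →  {$r0:0, $r1:10, $r2:13, $r3:10, $r4:12}  ⟨branch taken⟩
[2] xori  $r3, $r3, 9  →  {$r0:0, $r1:10, $r2:13, $r3:3, $r4:12}
[6] slti  $r2, $r1, 7  →  {$r0:0, $r1:10, $r2:0, $r3:3, $r4:12}
[7] addi  $r2, $r0, 0  →  {$r0:0, $r1:10, $r2:0, $r3:3, $r4:12}
[8] addi  $r2, $r3, 1  →  {$r0:0, $r1:10, $r2:4, $r3:3, $r4:12}
[9] add  $r3, $r4, $r4  →  {$r0:0, $r1:10, $r2:4, $r3:24, $r4:12}
[10] sub  $r3, $r3, $r3  →  {$r0:0, $r1:10, $r2:4, $r3:0, $r4:12}

4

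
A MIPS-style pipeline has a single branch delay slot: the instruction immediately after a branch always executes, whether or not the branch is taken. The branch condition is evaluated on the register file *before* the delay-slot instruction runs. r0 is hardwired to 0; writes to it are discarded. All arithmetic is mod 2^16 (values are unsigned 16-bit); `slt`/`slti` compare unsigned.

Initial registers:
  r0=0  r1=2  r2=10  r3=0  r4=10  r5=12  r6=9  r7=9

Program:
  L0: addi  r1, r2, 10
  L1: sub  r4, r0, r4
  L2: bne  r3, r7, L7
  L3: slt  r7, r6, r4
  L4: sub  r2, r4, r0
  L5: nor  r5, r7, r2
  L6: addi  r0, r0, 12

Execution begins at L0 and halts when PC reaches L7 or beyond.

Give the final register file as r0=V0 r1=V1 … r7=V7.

#0 addi  r1, r2, 10 ; 0/20/10/0/10/12/9/9
#1 sub  r4, r0, r4 ; 0/20/10/0/65526/12/9/9
#2 bne  r3, r7, L7 ; 0/20/10/0/65526/12/9/9 ; →target
#3 slt  r7, r6, r4 ; 0/20/10/0/65526/12/9/1

r0=0 r1=20 r2=10 r3=0 r4=65526 r5=12 r6=9 r7=1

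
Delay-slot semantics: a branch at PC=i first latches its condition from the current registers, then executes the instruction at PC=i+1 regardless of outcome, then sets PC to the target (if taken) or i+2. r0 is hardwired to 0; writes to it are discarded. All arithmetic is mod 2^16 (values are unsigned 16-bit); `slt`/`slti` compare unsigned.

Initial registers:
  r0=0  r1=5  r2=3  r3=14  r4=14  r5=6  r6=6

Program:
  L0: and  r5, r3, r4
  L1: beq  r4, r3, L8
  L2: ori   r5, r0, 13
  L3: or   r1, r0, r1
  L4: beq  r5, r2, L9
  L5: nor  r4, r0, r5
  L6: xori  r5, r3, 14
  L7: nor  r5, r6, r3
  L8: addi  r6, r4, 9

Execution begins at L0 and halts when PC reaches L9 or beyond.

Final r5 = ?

PC=0  and  r5, r3, r4        | r0=0 r1=5 r2=3 r3=14 r4=14 r5=14 r6=6
PC=1  beq  r4, r3, L8        | r0=0 r1=5 r2=3 r3=14 r4=14 r5=14 r6=6  [TAKEN]
PC=2  ori   r5, r0, 13       | r0=0 r1=5 r2=3 r3=14 r4=14 r5=13 r6=6
PC=8  addi  r6, r4, 9        | r0=0 r1=5 r2=3 r3=14 r4=14 r5=13 r6=23

13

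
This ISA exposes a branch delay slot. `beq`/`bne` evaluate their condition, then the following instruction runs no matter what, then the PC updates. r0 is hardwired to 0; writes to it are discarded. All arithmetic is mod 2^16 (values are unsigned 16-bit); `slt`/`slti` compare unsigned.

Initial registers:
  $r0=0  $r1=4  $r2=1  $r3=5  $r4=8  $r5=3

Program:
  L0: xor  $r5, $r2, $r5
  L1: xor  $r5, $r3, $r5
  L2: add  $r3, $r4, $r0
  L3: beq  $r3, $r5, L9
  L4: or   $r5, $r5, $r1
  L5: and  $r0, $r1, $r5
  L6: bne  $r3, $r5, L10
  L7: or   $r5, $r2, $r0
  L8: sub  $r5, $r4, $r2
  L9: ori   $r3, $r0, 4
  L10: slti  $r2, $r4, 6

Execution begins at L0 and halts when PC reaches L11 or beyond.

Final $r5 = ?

1

PC=0  xor  $r5, $r2, $r5     | $r0=0 $r1=4 $r2=1 $r3=5 $r4=8 $r5=2
PC=1  xor  $r5, $r3, $r5     | $r0=0 $r1=4 $r2=1 $r3=5 $r4=8 $r5=7
PC=2  add  $r3, $r4, $r0     | $r0=0 $r1=4 $r2=1 $r3=8 $r4=8 $r5=7
PC=3  beq  $r3, $r5, L9      | $r0=0 $r1=4 $r2=1 $r3=8 $r4=8 $r5=7  [not taken]
PC=4  or   $r5, $r5, $r1     | $r0=0 $r1=4 $r2=1 $r3=8 $r4=8 $r5=7
PC=5  and  $r0, $r1, $r5     | $r0=0 $r1=4 $r2=1 $r3=8 $r4=8 $r5=7
PC=6  bne  $r3, $r5, L10     | $r0=0 $r1=4 $r2=1 $r3=8 $r4=8 $r5=7  [TAKEN]
PC=7  or   $r5, $r2, $r0     | $r0=0 $r1=4 $r2=1 $r3=8 $r4=8 $r5=1
PC=10 slti  $r2, $r4, 6      | $r0=0 $r1=4 $r2=0 $r3=8 $r4=8 $r5=1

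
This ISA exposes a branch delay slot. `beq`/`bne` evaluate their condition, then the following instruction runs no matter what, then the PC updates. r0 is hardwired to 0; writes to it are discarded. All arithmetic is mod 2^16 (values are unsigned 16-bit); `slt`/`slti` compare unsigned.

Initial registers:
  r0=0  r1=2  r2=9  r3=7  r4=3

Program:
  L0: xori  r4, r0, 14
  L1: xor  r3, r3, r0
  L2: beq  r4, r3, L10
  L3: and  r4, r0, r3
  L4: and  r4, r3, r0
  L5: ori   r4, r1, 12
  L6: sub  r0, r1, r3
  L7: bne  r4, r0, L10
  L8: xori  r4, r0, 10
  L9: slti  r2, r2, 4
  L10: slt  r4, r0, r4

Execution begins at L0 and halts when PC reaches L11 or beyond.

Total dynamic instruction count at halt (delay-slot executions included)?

#0 xori  r4, r0, 14 ; 0/2/9/7/14
#1 xor  r3, r3, r0 ; 0/2/9/7/14
#2 beq  r4, r3, L10 ; 0/2/9/7/14 ; →fallthru
#3 and  r4, r0, r3 ; 0/2/9/7/0
#4 and  r4, r3, r0 ; 0/2/9/7/0
#5 ori   r4, r1, 12 ; 0/2/9/7/14
#6 sub  r0, r1, r3 ; 0/2/9/7/14
#7 bne  r4, r0, L10 ; 0/2/9/7/14 ; →target
#8 xori  r4, r0, 10 ; 0/2/9/7/10
#10 slt  r4, r0, r4 ; 0/2/9/7/1

10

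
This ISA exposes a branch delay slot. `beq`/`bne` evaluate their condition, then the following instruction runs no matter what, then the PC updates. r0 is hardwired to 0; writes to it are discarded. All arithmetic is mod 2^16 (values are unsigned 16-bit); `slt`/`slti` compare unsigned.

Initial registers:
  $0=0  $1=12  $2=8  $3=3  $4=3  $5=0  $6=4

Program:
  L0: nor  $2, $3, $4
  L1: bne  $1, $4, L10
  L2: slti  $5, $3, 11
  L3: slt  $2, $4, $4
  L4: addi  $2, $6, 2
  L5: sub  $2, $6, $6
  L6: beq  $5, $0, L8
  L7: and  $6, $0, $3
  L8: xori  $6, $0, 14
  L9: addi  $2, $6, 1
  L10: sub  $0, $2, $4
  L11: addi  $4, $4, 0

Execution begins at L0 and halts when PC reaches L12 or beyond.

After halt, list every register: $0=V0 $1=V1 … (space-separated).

  step pc=0: nor  $2, $3, $4  regs=(0,12,65532,3,3,0,4)
  step pc=1: bne  $1, $4, L10  cond=T  regs=(0,12,65532,3,3,0,4)
  step pc=2: slti  $5, $3, 11  regs=(0,12,65532,3,3,1,4)
  step pc=10: sub  $0, $2, $4  regs=(0,12,65532,3,3,1,4)
  step pc=11: addi  $4, $4, 0  regs=(0,12,65532,3,3,1,4)

$0=0 $1=12 $2=65532 $3=3 $4=3 $5=1 $6=4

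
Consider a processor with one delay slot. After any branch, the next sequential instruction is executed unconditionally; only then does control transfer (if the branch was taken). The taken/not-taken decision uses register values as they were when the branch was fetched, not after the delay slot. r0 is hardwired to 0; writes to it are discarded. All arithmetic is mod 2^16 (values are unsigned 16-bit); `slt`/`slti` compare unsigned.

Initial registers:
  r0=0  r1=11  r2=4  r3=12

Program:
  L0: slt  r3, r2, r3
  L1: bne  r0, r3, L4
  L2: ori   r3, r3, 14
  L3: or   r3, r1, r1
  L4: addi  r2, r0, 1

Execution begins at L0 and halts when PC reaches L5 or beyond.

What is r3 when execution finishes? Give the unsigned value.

#0 slt  r3, r2, r3 ; 0/11/4/1
#1 bne  r0, r3, L4 ; 0/11/4/1 ; →target
#2 ori   r3, r3, 14 ; 0/11/4/15
#4 addi  r2, r0, 1 ; 0/11/1/15

15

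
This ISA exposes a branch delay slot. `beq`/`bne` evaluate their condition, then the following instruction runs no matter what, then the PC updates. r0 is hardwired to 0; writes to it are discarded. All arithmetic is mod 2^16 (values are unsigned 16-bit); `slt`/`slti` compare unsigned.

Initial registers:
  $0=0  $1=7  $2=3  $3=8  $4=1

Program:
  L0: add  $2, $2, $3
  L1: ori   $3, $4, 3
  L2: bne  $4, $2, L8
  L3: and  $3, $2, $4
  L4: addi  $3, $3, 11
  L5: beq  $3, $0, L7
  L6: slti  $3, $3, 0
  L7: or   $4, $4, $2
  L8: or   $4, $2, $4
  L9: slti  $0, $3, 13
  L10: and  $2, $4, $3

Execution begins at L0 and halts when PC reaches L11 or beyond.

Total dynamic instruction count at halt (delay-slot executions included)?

7

[0] add  $2, $2, $3  →  {$0:0, $1:7, $2:11, $3:8, $4:1}
[1] ori   $3, $4, 3  →  {$0:0, $1:7, $2:11, $3:3, $4:1}
[2] bne  $4, $2, L8  →  {$0:0, $1:7, $2:11, $3:3, $4:1}  ⟨branch taken⟩
[3] and  $3, $2, $4  →  {$0:0, $1:7, $2:11, $3:1, $4:1}
[8] or   $4, $2, $4  →  {$0:0, $1:7, $2:11, $3:1, $4:11}
[9] slti  $0, $3, 13  →  {$0:0, $1:7, $2:11, $3:1, $4:11}
[10] and  $2, $4, $3  →  {$0:0, $1:7, $2:1, $3:1, $4:11}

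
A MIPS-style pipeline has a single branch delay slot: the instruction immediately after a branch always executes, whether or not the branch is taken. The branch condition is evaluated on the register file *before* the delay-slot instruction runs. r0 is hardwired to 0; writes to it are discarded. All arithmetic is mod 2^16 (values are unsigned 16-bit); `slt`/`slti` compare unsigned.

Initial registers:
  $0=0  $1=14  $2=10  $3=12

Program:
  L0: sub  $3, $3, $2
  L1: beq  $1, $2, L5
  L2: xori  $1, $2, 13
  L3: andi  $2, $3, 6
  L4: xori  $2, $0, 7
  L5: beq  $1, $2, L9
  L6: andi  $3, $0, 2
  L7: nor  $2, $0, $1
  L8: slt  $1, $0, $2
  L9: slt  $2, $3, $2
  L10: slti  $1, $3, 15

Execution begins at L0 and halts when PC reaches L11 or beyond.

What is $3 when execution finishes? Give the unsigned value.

[0] sub  $3, $3, $2  →  {$0:0, $1:14, $2:10, $3:2}
[1] beq  $1, $2, L5  →  {$0:0, $1:14, $2:10, $3:2}  ⟨branch fallthrough⟩
[2] xori  $1, $2, 13  →  {$0:0, $1:7, $2:10, $3:2}
[3] andi  $2, $3, 6  →  {$0:0, $1:7, $2:2, $3:2}
[4] xori  $2, $0, 7  →  {$0:0, $1:7, $2:7, $3:2}
[5] beq  $1, $2, L9  →  {$0:0, $1:7, $2:7, $3:2}  ⟨branch taken⟩
[6] andi  $3, $0, 2  →  {$0:0, $1:7, $2:7, $3:0}
[9] slt  $2, $3, $2  →  {$0:0, $1:7, $2:1, $3:0}
[10] slti  $1, $3, 15  →  {$0:0, $1:1, $2:1, $3:0}

0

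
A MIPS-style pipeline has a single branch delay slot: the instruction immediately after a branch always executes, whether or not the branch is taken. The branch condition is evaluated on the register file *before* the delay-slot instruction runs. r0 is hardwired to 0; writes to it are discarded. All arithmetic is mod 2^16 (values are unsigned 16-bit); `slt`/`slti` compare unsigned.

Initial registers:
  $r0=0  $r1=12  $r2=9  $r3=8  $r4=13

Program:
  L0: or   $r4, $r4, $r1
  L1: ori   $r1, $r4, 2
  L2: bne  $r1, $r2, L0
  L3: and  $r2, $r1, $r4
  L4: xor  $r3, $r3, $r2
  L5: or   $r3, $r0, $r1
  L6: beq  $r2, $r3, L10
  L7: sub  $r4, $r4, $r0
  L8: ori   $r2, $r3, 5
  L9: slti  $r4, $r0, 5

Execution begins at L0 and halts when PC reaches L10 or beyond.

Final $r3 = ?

#0 or   $r4, $r4, $r1 ; 0/12/9/8/13
#1 ori   $r1, $r4, 2 ; 0/15/9/8/13
#2 bne  $r1, $r2, L0 ; 0/15/9/8/13 ; →target
#3 and  $r2, $r1, $r4 ; 0/15/13/8/13
#0 or   $r4, $r4, $r1 ; 0/15/13/8/15
#1 ori   $r1, $r4, 2 ; 0/15/13/8/15
#2 bne  $r1, $r2, L0 ; 0/15/13/8/15 ; →target
#3 and  $r2, $r1, $r4 ; 0/15/15/8/15
#0 or   $r4, $r4, $r1 ; 0/15/15/8/15
#1 ori   $r1, $r4, 2 ; 0/15/15/8/15
#2 bne  $r1, $r2, L0 ; 0/15/15/8/15 ; →fallthru
#3 and  $r2, $r1, $r4 ; 0/15/15/8/15
#4 xor  $r3, $r3, $r2 ; 0/15/15/7/15
#5 or   $r3, $r0, $r1 ; 0/15/15/15/15
#6 beq  $r2, $r3, L10 ; 0/15/15/15/15 ; →target
#7 sub  $r4, $r4, $r0 ; 0/15/15/15/15

15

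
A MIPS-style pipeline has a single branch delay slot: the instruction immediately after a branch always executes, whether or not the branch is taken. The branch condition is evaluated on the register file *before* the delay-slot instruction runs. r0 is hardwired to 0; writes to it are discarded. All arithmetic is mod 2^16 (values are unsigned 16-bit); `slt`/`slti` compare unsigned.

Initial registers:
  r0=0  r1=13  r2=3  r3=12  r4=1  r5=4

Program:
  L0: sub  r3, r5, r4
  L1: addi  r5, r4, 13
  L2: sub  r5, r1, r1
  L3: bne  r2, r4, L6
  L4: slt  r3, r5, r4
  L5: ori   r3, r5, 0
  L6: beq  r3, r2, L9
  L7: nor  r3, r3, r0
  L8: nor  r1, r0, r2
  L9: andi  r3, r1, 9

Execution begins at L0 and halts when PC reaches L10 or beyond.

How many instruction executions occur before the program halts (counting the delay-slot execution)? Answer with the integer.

9

#0 sub  r3, r5, r4 ; 0/13/3/3/1/4
#1 addi  r5, r4, 13 ; 0/13/3/3/1/14
#2 sub  r5, r1, r1 ; 0/13/3/3/1/0
#3 bne  r2, r4, L6 ; 0/13/3/3/1/0 ; →target
#4 slt  r3, r5, r4 ; 0/13/3/1/1/0
#6 beq  r3, r2, L9 ; 0/13/3/1/1/0 ; →fallthru
#7 nor  r3, r3, r0 ; 0/13/3/65534/1/0
#8 nor  r1, r0, r2 ; 0/65532/3/65534/1/0
#9 andi  r3, r1, 9 ; 0/65532/3/8/1/0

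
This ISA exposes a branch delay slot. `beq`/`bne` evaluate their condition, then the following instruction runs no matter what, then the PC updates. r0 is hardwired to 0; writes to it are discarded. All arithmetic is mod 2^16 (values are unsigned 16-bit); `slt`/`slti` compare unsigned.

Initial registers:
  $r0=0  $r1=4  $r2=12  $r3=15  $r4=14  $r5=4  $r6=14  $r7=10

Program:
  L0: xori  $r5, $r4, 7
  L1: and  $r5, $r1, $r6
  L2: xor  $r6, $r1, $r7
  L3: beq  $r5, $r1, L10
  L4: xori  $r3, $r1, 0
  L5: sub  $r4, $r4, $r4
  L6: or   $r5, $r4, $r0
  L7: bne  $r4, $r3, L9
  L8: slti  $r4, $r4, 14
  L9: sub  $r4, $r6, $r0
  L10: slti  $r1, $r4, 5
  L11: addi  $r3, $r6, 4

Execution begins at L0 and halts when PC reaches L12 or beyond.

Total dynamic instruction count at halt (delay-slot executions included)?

7

PC=0  xori  $r5, $r4, 7      | $r0=0 $r1=4 $r2=12 $r3=15 $r4=14 $r5=9 $r6=14 $r7=10
PC=1  and  $r5, $r1, $r6     | $r0=0 $r1=4 $r2=12 $r3=15 $r4=14 $r5=4 $r6=14 $r7=10
PC=2  xor  $r6, $r1, $r7     | $r0=0 $r1=4 $r2=12 $r3=15 $r4=14 $r5=4 $r6=14 $r7=10
PC=3  beq  $r5, $r1, L10     | $r0=0 $r1=4 $r2=12 $r3=15 $r4=14 $r5=4 $r6=14 $r7=10  [TAKEN]
PC=4  xori  $r3, $r1, 0      | $r0=0 $r1=4 $r2=12 $r3=4 $r4=14 $r5=4 $r6=14 $r7=10
PC=10 slti  $r1, $r4, 5      | $r0=0 $r1=0 $r2=12 $r3=4 $r4=14 $r5=4 $r6=14 $r7=10
PC=11 addi  $r3, $r6, 4      | $r0=0 $r1=0 $r2=12 $r3=18 $r4=14 $r5=4 $r6=14 $r7=10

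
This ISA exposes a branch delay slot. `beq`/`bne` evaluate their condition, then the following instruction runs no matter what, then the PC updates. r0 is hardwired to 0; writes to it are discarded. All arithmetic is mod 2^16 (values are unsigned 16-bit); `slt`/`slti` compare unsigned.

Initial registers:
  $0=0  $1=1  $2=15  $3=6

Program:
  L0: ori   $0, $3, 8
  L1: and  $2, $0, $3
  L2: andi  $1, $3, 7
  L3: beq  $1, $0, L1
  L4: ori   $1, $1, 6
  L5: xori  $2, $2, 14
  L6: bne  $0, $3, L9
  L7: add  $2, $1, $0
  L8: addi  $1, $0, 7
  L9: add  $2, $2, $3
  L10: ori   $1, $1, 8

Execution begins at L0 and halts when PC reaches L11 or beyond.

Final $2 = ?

12

PC=0  ori   $0, $3, 8        | $0=0 $1=1 $2=15 $3=6
PC=1  and  $2, $0, $3        | $0=0 $1=1 $2=0 $3=6
PC=2  andi  $1, $3, 7        | $0=0 $1=6 $2=0 $3=6
PC=3  beq  $1, $0, L1        | $0=0 $1=6 $2=0 $3=6  [not taken]
PC=4  ori   $1, $1, 6        | $0=0 $1=6 $2=0 $3=6
PC=5  xori  $2, $2, 14       | $0=0 $1=6 $2=14 $3=6
PC=6  bne  $0, $3, L9        | $0=0 $1=6 $2=14 $3=6  [TAKEN]
PC=7  add  $2, $1, $0        | $0=0 $1=6 $2=6 $3=6
PC=9  add  $2, $2, $3        | $0=0 $1=6 $2=12 $3=6
PC=10 ori   $1, $1, 8        | $0=0 $1=14 $2=12 $3=6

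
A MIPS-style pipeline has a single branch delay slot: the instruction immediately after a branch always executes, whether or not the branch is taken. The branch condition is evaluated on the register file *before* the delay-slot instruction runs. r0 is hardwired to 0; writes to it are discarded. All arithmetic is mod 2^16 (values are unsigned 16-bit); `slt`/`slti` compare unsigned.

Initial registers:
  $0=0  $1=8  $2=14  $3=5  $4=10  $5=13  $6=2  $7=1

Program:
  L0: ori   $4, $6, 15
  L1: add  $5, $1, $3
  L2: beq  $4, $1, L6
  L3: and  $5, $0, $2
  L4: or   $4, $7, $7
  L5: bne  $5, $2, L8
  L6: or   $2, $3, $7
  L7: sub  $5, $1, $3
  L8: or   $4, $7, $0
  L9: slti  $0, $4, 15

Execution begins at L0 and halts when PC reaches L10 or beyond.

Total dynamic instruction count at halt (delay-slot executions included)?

9

[0] ori   $4, $6, 15  →  {$0:0, $1:8, $2:14, $3:5, $4:15, $5:13, $6:2, $7:1}
[1] add  $5, $1, $3  →  {$0:0, $1:8, $2:14, $3:5, $4:15, $5:13, $6:2, $7:1}
[2] beq  $4, $1, L6  →  {$0:0, $1:8, $2:14, $3:5, $4:15, $5:13, $6:2, $7:1}  ⟨branch fallthrough⟩
[3] and  $5, $0, $2  →  {$0:0, $1:8, $2:14, $3:5, $4:15, $5:0, $6:2, $7:1}
[4] or   $4, $7, $7  →  {$0:0, $1:8, $2:14, $3:5, $4:1, $5:0, $6:2, $7:1}
[5] bne  $5, $2, L8  →  {$0:0, $1:8, $2:14, $3:5, $4:1, $5:0, $6:2, $7:1}  ⟨branch taken⟩
[6] or   $2, $3, $7  →  {$0:0, $1:8, $2:5, $3:5, $4:1, $5:0, $6:2, $7:1}
[8] or   $4, $7, $0  →  {$0:0, $1:8, $2:5, $3:5, $4:1, $5:0, $6:2, $7:1}
[9] slti  $0, $4, 15  →  {$0:0, $1:8, $2:5, $3:5, $4:1, $5:0, $6:2, $7:1}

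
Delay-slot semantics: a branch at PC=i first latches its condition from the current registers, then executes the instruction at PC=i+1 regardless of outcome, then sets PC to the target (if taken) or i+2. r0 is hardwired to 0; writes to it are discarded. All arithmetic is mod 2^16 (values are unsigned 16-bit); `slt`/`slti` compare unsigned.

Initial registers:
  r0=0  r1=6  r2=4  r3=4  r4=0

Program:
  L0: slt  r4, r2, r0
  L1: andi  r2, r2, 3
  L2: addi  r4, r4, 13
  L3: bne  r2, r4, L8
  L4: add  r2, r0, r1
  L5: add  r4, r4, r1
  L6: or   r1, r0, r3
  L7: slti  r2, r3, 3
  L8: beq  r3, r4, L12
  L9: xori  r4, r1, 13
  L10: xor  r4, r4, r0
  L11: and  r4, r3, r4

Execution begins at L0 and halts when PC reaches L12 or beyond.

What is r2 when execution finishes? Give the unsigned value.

PC=0  slt  r4, r2, r0        | r0=0 r1=6 r2=4 r3=4 r4=0
PC=1  andi  r2, r2, 3        | r0=0 r1=6 r2=0 r3=4 r4=0
PC=2  addi  r4, r4, 13       | r0=0 r1=6 r2=0 r3=4 r4=13
PC=3  bne  r2, r4, L8        | r0=0 r1=6 r2=0 r3=4 r4=13  [TAKEN]
PC=4  add  r2, r0, r1        | r0=0 r1=6 r2=6 r3=4 r4=13
PC=8  beq  r3, r4, L12       | r0=0 r1=6 r2=6 r3=4 r4=13  [not taken]
PC=9  xori  r4, r1, 13       | r0=0 r1=6 r2=6 r3=4 r4=11
PC=10 xor  r4, r4, r0        | r0=0 r1=6 r2=6 r3=4 r4=11
PC=11 and  r4, r3, r4        | r0=0 r1=6 r2=6 r3=4 r4=0

6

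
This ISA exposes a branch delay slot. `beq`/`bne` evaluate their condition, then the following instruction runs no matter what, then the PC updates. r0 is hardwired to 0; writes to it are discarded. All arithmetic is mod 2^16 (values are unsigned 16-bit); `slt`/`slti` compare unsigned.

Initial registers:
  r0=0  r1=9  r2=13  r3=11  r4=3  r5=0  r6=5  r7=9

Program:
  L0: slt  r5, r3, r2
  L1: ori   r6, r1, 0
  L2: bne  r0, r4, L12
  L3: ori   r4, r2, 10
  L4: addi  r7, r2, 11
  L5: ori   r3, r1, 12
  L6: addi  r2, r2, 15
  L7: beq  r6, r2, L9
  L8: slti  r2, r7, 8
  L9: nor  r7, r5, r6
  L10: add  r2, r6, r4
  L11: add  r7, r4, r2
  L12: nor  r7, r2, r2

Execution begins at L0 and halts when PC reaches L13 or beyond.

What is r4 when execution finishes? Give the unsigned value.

15

[0] slt  r5, r3, r2  →  {r0:0, r1:9, r2:13, r3:11, r4:3, r5:1, r6:5, r7:9}
[1] ori   r6, r1, 0  →  {r0:0, r1:9, r2:13, r3:11, r4:3, r5:1, r6:9, r7:9}
[2] bne  r0, r4, L12  →  {r0:0, r1:9, r2:13, r3:11, r4:3, r5:1, r6:9, r7:9}  ⟨branch taken⟩
[3] ori   r4, r2, 10  →  {r0:0, r1:9, r2:13, r3:11, r4:15, r5:1, r6:9, r7:9}
[12] nor  r7, r2, r2  →  {r0:0, r1:9, r2:13, r3:11, r4:15, r5:1, r6:9, r7:65522}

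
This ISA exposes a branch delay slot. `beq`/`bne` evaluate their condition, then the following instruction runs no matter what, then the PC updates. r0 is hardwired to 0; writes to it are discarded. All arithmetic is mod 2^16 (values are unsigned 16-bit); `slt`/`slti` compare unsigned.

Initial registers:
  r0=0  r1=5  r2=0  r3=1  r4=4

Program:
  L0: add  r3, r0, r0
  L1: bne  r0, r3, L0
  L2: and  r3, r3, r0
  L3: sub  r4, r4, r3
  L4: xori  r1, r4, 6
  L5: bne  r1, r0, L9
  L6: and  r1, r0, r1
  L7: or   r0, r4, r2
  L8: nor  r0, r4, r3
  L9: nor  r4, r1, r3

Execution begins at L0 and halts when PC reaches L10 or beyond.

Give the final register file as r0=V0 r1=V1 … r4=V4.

  step pc=0: add  r3, r0, r0  regs=(0,5,0,0,4)
  step pc=1: bne  r0, r3, L0  cond=F  regs=(0,5,0,0,4)
  step pc=2: and  r3, r3, r0  regs=(0,5,0,0,4)
  step pc=3: sub  r4, r4, r3  regs=(0,5,0,0,4)
  step pc=4: xori  r1, r4, 6  regs=(0,2,0,0,4)
  step pc=5: bne  r1, r0, L9  cond=T  regs=(0,2,0,0,4)
  step pc=6: and  r1, r0, r1  regs=(0,0,0,0,4)
  step pc=9: nor  r4, r1, r3  regs=(0,0,0,0,65535)

r0=0 r1=0 r2=0 r3=0 r4=65535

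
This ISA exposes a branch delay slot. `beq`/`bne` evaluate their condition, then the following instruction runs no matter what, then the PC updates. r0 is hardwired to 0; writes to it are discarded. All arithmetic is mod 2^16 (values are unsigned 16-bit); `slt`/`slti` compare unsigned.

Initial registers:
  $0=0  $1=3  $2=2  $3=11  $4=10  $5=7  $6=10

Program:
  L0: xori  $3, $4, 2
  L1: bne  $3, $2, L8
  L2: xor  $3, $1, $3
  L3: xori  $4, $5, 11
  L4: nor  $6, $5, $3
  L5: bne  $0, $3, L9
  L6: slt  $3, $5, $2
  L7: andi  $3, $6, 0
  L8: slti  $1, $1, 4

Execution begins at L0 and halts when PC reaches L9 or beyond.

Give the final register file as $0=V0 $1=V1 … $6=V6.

PC=0  xori  $3, $4, 2        | $0=0 $1=3 $2=2 $3=8 $4=10 $5=7 $6=10
PC=1  bne  $3, $2, L8        | $0=0 $1=3 $2=2 $3=8 $4=10 $5=7 $6=10  [TAKEN]
PC=2  xor  $3, $1, $3        | $0=0 $1=3 $2=2 $3=11 $4=10 $5=7 $6=10
PC=8  slti  $1, $1, 4        | $0=0 $1=1 $2=2 $3=11 $4=10 $5=7 $6=10

$0=0 $1=1 $2=2 $3=11 $4=10 $5=7 $6=10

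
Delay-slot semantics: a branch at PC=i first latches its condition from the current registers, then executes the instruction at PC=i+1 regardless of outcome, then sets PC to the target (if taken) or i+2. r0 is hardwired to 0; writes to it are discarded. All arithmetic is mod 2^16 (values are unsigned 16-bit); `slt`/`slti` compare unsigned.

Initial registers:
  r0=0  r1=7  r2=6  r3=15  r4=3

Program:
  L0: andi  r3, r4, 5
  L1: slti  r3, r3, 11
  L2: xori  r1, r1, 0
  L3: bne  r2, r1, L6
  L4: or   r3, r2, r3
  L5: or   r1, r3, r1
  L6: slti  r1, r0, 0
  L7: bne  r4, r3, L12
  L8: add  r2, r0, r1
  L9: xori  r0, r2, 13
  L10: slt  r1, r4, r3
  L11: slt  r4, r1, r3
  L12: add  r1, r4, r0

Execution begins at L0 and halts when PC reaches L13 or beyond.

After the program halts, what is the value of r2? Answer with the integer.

#0 andi  r3, r4, 5 ; 0/7/6/1/3
#1 slti  r3, r3, 11 ; 0/7/6/1/3
#2 xori  r1, r1, 0 ; 0/7/6/1/3
#3 bne  r2, r1, L6 ; 0/7/6/1/3 ; →target
#4 or   r3, r2, r3 ; 0/7/6/7/3
#6 slti  r1, r0, 0 ; 0/0/6/7/3
#7 bne  r4, r3, L12 ; 0/0/6/7/3 ; →target
#8 add  r2, r0, r1 ; 0/0/0/7/3
#12 add  r1, r4, r0 ; 0/3/0/7/3

0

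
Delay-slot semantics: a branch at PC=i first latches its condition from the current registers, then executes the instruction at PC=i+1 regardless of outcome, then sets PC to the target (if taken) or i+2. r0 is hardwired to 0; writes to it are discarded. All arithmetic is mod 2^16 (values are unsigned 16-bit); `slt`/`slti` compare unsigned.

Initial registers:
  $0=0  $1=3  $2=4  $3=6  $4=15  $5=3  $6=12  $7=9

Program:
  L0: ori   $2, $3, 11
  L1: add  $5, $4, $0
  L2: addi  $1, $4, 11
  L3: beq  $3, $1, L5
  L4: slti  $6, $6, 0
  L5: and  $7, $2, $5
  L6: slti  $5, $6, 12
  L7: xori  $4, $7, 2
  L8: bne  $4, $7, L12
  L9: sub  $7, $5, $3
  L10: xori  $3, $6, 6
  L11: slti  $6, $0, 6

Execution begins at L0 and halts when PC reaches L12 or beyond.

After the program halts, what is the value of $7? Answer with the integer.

65531

  step pc=0: ori   $2, $3, 11  regs=(0,3,15,6,15,3,12,9)
  step pc=1: add  $5, $4, $0  regs=(0,3,15,6,15,15,12,9)
  step pc=2: addi  $1, $4, 11  regs=(0,26,15,6,15,15,12,9)
  step pc=3: beq  $3, $1, L5  cond=F  regs=(0,26,15,6,15,15,12,9)
  step pc=4: slti  $6, $6, 0  regs=(0,26,15,6,15,15,0,9)
  step pc=5: and  $7, $2, $5  regs=(0,26,15,6,15,15,0,15)
  step pc=6: slti  $5, $6, 12  regs=(0,26,15,6,15,1,0,15)
  step pc=7: xori  $4, $7, 2  regs=(0,26,15,6,13,1,0,15)
  step pc=8: bne  $4, $7, L12  cond=T  regs=(0,26,15,6,13,1,0,15)
  step pc=9: sub  $7, $5, $3  regs=(0,26,15,6,13,1,0,65531)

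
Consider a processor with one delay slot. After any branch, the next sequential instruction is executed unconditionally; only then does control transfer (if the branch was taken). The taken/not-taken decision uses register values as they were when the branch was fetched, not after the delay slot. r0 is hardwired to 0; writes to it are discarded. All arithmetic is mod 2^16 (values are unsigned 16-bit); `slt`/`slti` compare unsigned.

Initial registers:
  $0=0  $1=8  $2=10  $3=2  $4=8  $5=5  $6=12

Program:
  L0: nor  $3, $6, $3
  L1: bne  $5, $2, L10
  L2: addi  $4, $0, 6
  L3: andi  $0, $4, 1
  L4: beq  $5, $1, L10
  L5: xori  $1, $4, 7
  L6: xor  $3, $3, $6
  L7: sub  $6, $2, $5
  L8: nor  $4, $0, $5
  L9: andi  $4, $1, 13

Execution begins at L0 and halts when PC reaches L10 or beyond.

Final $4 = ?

[0] nor  $3, $6, $3  →  {$0:0, $1:8, $2:10, $3:65521, $4:8, $5:5, $6:12}
[1] bne  $5, $2, L10  →  {$0:0, $1:8, $2:10, $3:65521, $4:8, $5:5, $6:12}  ⟨branch taken⟩
[2] addi  $4, $0, 6  →  {$0:0, $1:8, $2:10, $3:65521, $4:6, $5:5, $6:12}

6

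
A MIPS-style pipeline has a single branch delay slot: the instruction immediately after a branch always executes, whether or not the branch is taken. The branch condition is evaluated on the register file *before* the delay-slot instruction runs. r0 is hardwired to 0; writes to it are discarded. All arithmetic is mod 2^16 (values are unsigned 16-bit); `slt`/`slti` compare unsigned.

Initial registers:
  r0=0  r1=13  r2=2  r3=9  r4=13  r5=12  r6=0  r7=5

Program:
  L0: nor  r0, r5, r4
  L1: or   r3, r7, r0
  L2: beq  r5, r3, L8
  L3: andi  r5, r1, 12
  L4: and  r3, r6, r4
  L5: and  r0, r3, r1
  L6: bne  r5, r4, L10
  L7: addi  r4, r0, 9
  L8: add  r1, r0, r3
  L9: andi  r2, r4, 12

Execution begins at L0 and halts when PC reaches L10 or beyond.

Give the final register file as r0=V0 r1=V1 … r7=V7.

r0=0 r1=13 r2=2 r3=0 r4=9 r5=12 r6=0 r7=5

  step pc=0: nor  r0, r5, r4  regs=(0,13,2,9,13,12,0,5)
  step pc=1: or   r3, r7, r0  regs=(0,13,2,5,13,12,0,5)
  step pc=2: beq  r5, r3, L8  cond=F  regs=(0,13,2,5,13,12,0,5)
  step pc=3: andi  r5, r1, 12  regs=(0,13,2,5,13,12,0,5)
  step pc=4: and  r3, r6, r4  regs=(0,13,2,0,13,12,0,5)
  step pc=5: and  r0, r3, r1  regs=(0,13,2,0,13,12,0,5)
  step pc=6: bne  r5, r4, L10  cond=T  regs=(0,13,2,0,13,12,0,5)
  step pc=7: addi  r4, r0, 9  regs=(0,13,2,0,9,12,0,5)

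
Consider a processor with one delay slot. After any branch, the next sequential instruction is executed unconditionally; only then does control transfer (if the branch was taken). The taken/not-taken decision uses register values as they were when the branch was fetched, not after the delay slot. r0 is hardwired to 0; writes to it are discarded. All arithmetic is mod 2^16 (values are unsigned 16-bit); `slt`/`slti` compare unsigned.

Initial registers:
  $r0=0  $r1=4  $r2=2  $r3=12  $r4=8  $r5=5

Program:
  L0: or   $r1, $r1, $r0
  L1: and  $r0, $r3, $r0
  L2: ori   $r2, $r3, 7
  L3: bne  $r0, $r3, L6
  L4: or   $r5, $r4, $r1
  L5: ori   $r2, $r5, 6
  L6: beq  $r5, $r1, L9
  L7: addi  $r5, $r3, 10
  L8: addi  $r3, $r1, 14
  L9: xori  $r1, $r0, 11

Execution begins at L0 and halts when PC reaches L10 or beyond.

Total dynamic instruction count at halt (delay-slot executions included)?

PC=0  or   $r1, $r1, $r0     | $r0=0 $r1=4 $r2=2 $r3=12 $r4=8 $r5=5
PC=1  and  $r0, $r3, $r0     | $r0=0 $r1=4 $r2=2 $r3=12 $r4=8 $r5=5
PC=2  ori   $r2, $r3, 7      | $r0=0 $r1=4 $r2=15 $r3=12 $r4=8 $r5=5
PC=3  bne  $r0, $r3, L6      | $r0=0 $r1=4 $r2=15 $r3=12 $r4=8 $r5=5  [TAKEN]
PC=4  or   $r5, $r4, $r1     | $r0=0 $r1=4 $r2=15 $r3=12 $r4=8 $r5=12
PC=6  beq  $r5, $r1, L9      | $r0=0 $r1=4 $r2=15 $r3=12 $r4=8 $r5=12  [not taken]
PC=7  addi  $r5, $r3, 10     | $r0=0 $r1=4 $r2=15 $r3=12 $r4=8 $r5=22
PC=8  addi  $r3, $r1, 14     | $r0=0 $r1=4 $r2=15 $r3=18 $r4=8 $r5=22
PC=9  xori  $r1, $r0, 11     | $r0=0 $r1=11 $r2=15 $r3=18 $r4=8 $r5=22

9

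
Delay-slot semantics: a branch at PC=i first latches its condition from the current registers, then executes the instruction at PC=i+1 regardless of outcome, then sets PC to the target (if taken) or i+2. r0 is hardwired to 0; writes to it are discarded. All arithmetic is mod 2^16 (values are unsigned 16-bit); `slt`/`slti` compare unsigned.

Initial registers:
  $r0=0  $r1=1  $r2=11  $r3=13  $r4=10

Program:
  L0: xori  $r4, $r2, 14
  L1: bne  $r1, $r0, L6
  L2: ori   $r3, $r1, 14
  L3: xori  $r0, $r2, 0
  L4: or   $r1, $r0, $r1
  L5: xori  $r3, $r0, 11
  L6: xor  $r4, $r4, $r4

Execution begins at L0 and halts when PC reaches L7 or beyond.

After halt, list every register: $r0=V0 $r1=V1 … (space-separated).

[0] xori  $r4, $r2, 14  →  {$r0:0, $r1:1, $r2:11, $r3:13, $r4:5}
[1] bne  $r1, $r0, L6  →  {$r0:0, $r1:1, $r2:11, $r3:13, $r4:5}  ⟨branch taken⟩
[2] ori   $r3, $r1, 14  →  {$r0:0, $r1:1, $r2:11, $r3:15, $r4:5}
[6] xor  $r4, $r4, $r4  →  {$r0:0, $r1:1, $r2:11, $r3:15, $r4:0}

$r0=0 $r1=1 $r2=11 $r3=15 $r4=0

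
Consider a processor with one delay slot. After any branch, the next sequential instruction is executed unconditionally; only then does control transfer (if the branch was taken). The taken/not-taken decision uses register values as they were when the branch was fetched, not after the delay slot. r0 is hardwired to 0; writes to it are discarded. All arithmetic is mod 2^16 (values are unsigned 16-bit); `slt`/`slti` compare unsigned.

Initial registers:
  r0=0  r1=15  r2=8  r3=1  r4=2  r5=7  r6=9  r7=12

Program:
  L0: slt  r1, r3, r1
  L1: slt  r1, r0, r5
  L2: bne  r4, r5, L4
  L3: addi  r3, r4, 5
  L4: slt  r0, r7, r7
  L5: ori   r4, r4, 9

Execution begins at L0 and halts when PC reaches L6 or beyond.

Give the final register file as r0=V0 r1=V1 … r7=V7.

r0=0 r1=1 r2=8 r3=7 r4=11 r5=7 r6=9 r7=12

#0 slt  r1, r3, r1 ; 0/1/8/1/2/7/9/12
#1 slt  r1, r0, r5 ; 0/1/8/1/2/7/9/12
#2 bne  r4, r5, L4 ; 0/1/8/1/2/7/9/12 ; →target
#3 addi  r3, r4, 5 ; 0/1/8/7/2/7/9/12
#4 slt  r0, r7, r7 ; 0/1/8/7/2/7/9/12
#5 ori   r4, r4, 9 ; 0/1/8/7/11/7/9/12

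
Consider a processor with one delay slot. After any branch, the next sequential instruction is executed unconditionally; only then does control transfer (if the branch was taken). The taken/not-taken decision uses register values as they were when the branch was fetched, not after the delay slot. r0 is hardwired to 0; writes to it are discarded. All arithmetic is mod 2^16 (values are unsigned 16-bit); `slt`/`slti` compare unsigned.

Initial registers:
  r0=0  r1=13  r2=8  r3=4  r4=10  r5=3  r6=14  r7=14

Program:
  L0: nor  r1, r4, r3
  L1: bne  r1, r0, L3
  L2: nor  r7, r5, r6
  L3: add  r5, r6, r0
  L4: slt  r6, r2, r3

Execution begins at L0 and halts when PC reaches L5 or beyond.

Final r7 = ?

65520

  step pc=0: nor  r1, r4, r3  regs=(0,65521,8,4,10,3,14,14)
  step pc=1: bne  r1, r0, L3  cond=T  regs=(0,65521,8,4,10,3,14,14)
  step pc=2: nor  r7, r5, r6  regs=(0,65521,8,4,10,3,14,65520)
  step pc=3: add  r5, r6, r0  regs=(0,65521,8,4,10,14,14,65520)
  step pc=4: slt  r6, r2, r3  regs=(0,65521,8,4,10,14,0,65520)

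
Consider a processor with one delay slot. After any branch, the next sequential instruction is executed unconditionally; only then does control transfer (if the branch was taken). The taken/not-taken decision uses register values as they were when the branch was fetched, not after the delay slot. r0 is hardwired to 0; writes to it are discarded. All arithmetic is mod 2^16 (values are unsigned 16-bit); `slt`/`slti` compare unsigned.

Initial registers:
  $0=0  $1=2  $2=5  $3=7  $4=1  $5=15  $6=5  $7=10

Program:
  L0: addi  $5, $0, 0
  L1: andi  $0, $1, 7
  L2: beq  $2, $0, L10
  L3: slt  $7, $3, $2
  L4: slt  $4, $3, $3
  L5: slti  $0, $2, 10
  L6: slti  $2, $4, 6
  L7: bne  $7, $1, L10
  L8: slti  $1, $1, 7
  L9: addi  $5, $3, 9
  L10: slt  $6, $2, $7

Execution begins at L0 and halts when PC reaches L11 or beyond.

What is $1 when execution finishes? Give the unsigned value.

1

#0 addi  $5, $0, 0 ; 0/2/5/7/1/0/5/10
#1 andi  $0, $1, 7 ; 0/2/5/7/1/0/5/10
#2 beq  $2, $0, L10 ; 0/2/5/7/1/0/5/10 ; →fallthru
#3 slt  $7, $3, $2 ; 0/2/5/7/1/0/5/0
#4 slt  $4, $3, $3 ; 0/2/5/7/0/0/5/0
#5 slti  $0, $2, 10 ; 0/2/5/7/0/0/5/0
#6 slti  $2, $4, 6 ; 0/2/1/7/0/0/5/0
#7 bne  $7, $1, L10 ; 0/2/1/7/0/0/5/0 ; →target
#8 slti  $1, $1, 7 ; 0/1/1/7/0/0/5/0
#10 slt  $6, $2, $7 ; 0/1/1/7/0/0/0/0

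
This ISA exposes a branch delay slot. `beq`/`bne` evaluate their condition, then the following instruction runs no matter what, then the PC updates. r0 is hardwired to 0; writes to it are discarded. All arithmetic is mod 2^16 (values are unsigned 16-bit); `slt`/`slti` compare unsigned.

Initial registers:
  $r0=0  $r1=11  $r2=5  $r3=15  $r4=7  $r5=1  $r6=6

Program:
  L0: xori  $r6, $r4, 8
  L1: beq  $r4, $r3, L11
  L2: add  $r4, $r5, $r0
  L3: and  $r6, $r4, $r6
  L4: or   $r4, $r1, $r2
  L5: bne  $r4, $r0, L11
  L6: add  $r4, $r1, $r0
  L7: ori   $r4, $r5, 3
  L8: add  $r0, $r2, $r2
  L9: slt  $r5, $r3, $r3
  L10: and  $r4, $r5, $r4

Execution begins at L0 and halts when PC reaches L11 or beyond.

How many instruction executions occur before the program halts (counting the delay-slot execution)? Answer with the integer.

7

  step pc=0: xori  $r6, $r4, 8  regs=(0,11,5,15,7,1,15)
  step pc=1: beq  $r4, $r3, L11  cond=F  regs=(0,11,5,15,7,1,15)
  step pc=2: add  $r4, $r5, $r0  regs=(0,11,5,15,1,1,15)
  step pc=3: and  $r6, $r4, $r6  regs=(0,11,5,15,1,1,1)
  step pc=4: or   $r4, $r1, $r2  regs=(0,11,5,15,15,1,1)
  step pc=5: bne  $r4, $r0, L11  cond=T  regs=(0,11,5,15,15,1,1)
  step pc=6: add  $r4, $r1, $r0  regs=(0,11,5,15,11,1,1)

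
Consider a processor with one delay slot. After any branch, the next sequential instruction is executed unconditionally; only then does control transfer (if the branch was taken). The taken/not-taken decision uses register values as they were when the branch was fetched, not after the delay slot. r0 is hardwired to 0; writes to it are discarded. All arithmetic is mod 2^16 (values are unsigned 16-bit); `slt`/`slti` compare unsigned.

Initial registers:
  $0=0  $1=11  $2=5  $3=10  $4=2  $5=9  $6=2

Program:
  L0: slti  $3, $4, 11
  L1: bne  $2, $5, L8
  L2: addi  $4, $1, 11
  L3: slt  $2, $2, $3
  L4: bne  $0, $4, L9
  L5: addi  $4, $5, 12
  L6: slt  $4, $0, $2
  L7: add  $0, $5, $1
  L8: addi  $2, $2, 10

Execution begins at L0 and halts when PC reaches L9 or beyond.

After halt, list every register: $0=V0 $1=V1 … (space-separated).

$0=0 $1=11 $2=15 $3=1 $4=22 $5=9 $6=2

[0] slti  $3, $4, 11  →  {$0:0, $1:11, $2:5, $3:1, $4:2, $5:9, $6:2}
[1] bne  $2, $5, L8  →  {$0:0, $1:11, $2:5, $3:1, $4:2, $5:9, $6:2}  ⟨branch taken⟩
[2] addi  $4, $1, 11  →  {$0:0, $1:11, $2:5, $3:1, $4:22, $5:9, $6:2}
[8] addi  $2, $2, 10  →  {$0:0, $1:11, $2:15, $3:1, $4:22, $5:9, $6:2}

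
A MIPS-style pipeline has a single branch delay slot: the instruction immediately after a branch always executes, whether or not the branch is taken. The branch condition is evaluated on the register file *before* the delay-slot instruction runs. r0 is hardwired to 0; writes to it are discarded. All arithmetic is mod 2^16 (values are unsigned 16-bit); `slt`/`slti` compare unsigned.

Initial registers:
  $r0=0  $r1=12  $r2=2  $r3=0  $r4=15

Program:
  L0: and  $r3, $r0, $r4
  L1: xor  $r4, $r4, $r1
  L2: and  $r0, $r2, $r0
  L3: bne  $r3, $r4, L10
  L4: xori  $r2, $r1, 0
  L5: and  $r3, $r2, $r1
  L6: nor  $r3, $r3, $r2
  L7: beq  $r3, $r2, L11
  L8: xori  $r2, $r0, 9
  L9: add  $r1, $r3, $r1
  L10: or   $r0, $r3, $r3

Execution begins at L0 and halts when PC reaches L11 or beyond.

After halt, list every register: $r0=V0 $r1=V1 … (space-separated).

[0] and  $r3, $r0, $r4  →  {$r0:0, $r1:12, $r2:2, $r3:0, $r4:15}
[1] xor  $r4, $r4, $r1  →  {$r0:0, $r1:12, $r2:2, $r3:0, $r4:3}
[2] and  $r0, $r2, $r0  →  {$r0:0, $r1:12, $r2:2, $r3:0, $r4:3}
[3] bne  $r3, $r4, L10  →  {$r0:0, $r1:12, $r2:2, $r3:0, $r4:3}  ⟨branch taken⟩
[4] xori  $r2, $r1, 0  →  {$r0:0, $r1:12, $r2:12, $r3:0, $r4:3}
[10] or   $r0, $r3, $r3  →  {$r0:0, $r1:12, $r2:12, $r3:0, $r4:3}

$r0=0 $r1=12 $r2=12 $r3=0 $r4=3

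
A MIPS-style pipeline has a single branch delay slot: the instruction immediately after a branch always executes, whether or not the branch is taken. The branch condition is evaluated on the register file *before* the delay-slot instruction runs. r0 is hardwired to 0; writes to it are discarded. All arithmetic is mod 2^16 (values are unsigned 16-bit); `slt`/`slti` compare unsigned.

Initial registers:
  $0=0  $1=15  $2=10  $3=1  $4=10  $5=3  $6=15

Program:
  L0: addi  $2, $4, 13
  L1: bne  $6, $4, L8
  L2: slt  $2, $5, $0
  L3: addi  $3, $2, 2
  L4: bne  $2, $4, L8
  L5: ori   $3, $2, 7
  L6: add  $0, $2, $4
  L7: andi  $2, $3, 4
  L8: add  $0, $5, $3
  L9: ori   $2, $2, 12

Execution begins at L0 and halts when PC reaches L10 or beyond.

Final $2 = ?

  step pc=0: addi  $2, $4, 13  regs=(0,15,23,1,10,3,15)
  step pc=1: bne  $6, $4, L8  cond=T  regs=(0,15,23,1,10,3,15)
  step pc=2: slt  $2, $5, $0  regs=(0,15,0,1,10,3,15)
  step pc=8: add  $0, $5, $3  regs=(0,15,0,1,10,3,15)
  step pc=9: ori   $2, $2, 12  regs=(0,15,12,1,10,3,15)

12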